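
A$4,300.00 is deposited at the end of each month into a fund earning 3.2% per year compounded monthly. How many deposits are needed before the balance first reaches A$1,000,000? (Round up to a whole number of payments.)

Periodic rate r = 0.032/12 per month; n is counted in months.
Ordinary annuity FV: 1,000,000 = 4,300 × [((1+r)^n − 1)/r].
(1+r)^n = 1 + 1,000,000 × r / 4,300, so n = ln(1 + 1,000,000·r/4,300) / ln(1+r) = 181.19.
Round up to a whole number of payments: n = 182.

182 payments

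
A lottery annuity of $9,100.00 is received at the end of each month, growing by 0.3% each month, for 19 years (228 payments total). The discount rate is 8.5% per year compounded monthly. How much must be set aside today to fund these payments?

Periodic rate r = 0.085/12 per month; n is counted in months.
Growing ordinary annuity: PV = PMT₁ × [1 − ((1+g)/(1+r))^n] / (r − g) = 9,100 × [1 − ((1+0.003)/(1+r))^228] / (r − 0.003) = $1,346,048.28.

$1,346,048.28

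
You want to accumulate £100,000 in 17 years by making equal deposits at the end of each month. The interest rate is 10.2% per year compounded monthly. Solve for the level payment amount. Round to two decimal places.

Level ordinary annuity; solve FV = PMT × [((1+r)^n − 1)/r] for PMT.
Periodic rate r = 0.102/12 per month; n is counted in months.
With n = 204: PMT = 100,000 / ([((1+r)^n − 1)/r]) = £183.91

£183.91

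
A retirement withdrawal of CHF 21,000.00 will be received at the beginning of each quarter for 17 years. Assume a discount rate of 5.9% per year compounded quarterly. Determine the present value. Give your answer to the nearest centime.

CHF 910,939.03

This is an annuity due: 68 payments of CHF 21,000.00 at the beginning of each quarter.
Periodic rate r = 0.059/4 per quarter; n is counted in quarters.
PV = PMT × [(1 − (1+r)^−n)/r] × (1+r) = 21,000 × [1 − (1+r)^−68] / r × (1+r) = CHF 910,939.03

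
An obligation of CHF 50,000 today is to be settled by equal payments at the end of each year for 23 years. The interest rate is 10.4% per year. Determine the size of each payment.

Level ordinary annuity; solve PV = PMT × [(1 − (1+r)^−n)/r] for PMT.
Periodic rate r = 0.104 per year.
With n = 23: PMT = 50,000 / ([(1 − (1+r)^−n)/r]) = CHF 5,795.38

CHF 5,795.38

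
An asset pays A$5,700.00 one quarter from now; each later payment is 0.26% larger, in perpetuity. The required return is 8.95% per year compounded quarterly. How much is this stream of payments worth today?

Periodic rate r = 0.0895/4 per quarter.
Growing perpetuity (Gordon): PV = PMT₁ / (r − g) = 5,700 / (r − 0.0026) = A$288,242.73.

A$288,242.73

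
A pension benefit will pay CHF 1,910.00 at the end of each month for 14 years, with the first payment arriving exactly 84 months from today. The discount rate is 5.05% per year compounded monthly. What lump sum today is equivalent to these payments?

CHF 162,114.70

Ordinary annuity of 168 payments, first payment at period 84.
Periodic rate r = 0.0505/12 per month; n is counted in months.
The ordinary-annuity PV formula values the stream one period before the first payment (period 83); discount that back 83 periods:
PV₀ = 1,910 × [1 − (1+r)^−168] / r × (1+r)^−83 = CHF 162,114.70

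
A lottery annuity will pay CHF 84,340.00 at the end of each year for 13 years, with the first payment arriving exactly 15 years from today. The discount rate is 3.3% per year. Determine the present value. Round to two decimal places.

CHF 558,560.23

Ordinary annuity of 13 payments, first payment at period 15.
Periodic rate r = 0.033 per year.
The ordinary-annuity PV formula values the stream one period before the first payment (period 14); discount that back 14 periods:
PV₀ = 84,340 × [1 − (1+r)^−13] / r × (1+r)^−14 = CHF 558,560.23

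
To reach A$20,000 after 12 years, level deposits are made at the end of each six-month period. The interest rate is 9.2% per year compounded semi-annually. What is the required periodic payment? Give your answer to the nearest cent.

Level ordinary annuity; solve FV = PMT × [((1+r)^n − 1)/r] for PMT.
Periodic rate r = 0.092/2 per half-year; n is counted in half-years.
With n = 24: PMT = 20,000 / ([((1+r)^n − 1)/r]) = A$473.54

A$473.54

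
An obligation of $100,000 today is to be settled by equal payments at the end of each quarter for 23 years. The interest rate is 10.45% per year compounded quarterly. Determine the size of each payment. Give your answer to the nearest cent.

Level ordinary annuity; solve PV = PMT × [(1 − (1+r)^−n)/r] for PMT.
Periodic rate r = 0.1045/4 per quarter; n is counted in quarters.
With n = 92: PMT = 100,000 / ([(1 − (1+r)^−n)/r]) = $2,881.12

$2,881.12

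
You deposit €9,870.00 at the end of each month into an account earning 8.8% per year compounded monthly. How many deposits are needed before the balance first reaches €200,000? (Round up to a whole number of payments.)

19 payments

Periodic rate r = 0.088/12 per month; n is counted in months.
Ordinary annuity FV: 200,000 = 9,870 × [((1+r)^n − 1)/r].
(1+r)^n = 1 + 200,000 × r / 9,870, so n = ln(1 + 200,000·r/9,870) / ln(1+r) = 18.96.
Round up to a whole number of payments: n = 19.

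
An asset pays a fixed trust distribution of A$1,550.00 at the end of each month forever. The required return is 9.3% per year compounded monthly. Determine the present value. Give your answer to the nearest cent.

Periodic rate r = 0.093/12 per month.
Level perpetuity: PV = PMT / r = 1,550 / (0.093/12) = A$200,000.00.

A$200,000.00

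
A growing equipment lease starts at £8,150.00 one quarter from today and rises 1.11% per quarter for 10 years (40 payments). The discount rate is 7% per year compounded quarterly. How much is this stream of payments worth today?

£284,052.47

Periodic rate r = 0.07/4 per quarter; n is counted in quarters.
Growing ordinary annuity: PV = PMT₁ × [1 − ((1+g)/(1+r))^n] / (r − g) = 8,150 × [1 − ((1+0.0111)/(1+r))^40] / (r − 0.0111) = £284,052.47.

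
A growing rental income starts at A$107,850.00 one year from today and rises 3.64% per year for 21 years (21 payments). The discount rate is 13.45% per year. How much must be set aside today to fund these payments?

Periodic rate r = 0.1345 per year.
Growing ordinary annuity: PV = PMT₁ × [1 − ((1+g)/(1+r))^n] / (r − g) = 107,850 × [1 − ((1+0.0364)/(1+r))^21] / (r − 0.0364) = A$934,825.40.

A$934,825.40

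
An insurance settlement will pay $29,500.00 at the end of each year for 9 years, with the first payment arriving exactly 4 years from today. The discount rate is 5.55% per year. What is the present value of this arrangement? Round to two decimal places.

$174,025.89

Ordinary annuity of 9 payments, first payment at period 4.
Periodic rate r = 0.0555 per year.
The ordinary-annuity PV formula values the stream one period before the first payment (period 3); discount that back 3 periods:
PV₀ = 29,500 × [1 − (1+r)^−9] / r × (1+r)^−3 = $174,025.89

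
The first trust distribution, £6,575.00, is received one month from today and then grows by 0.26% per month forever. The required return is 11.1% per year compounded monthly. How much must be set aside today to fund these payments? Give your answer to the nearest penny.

Periodic rate r = 0.111/12 per month.
Growing perpetuity (Gordon): PV = PMT₁ / (r − g) = 6,575 / (r − 0.0026) = £988,721.80.

£988,721.80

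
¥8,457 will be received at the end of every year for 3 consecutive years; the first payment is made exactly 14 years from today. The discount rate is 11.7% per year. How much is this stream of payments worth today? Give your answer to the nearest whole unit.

¥4,845

Ordinary annuity of 3 payments, first payment at period 14.
Periodic rate r = 0.117 per year.
The ordinary-annuity PV formula values the stream one period before the first payment (period 13); discount that back 13 periods:
PV₀ = 8,457 × [1 − (1+r)^−3] / r × (1+r)^−13 = ¥4,845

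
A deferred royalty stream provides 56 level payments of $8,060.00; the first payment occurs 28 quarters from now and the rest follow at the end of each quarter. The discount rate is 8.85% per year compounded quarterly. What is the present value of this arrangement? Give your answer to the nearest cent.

Ordinary annuity of 56 payments, first payment at period 28.
Periodic rate r = 0.0885/4 per quarter; n is counted in quarters.
The ordinary-annuity PV formula values the stream one period before the first payment (period 27); discount that back 27 periods:
PV₀ = 8,060 × [1 − (1+r)^−56] / r × (1+r)^−27 = $142,523.38

$142,523.38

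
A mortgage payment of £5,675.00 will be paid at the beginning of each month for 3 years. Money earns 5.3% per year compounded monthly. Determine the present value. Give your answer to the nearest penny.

£189,334.58

This is an annuity due: 36 payments of £5,675.00 at the beginning of each month.
Periodic rate r = 0.053/12 per month; n is counted in months.
PV = PMT × [(1 − (1+r)^−n)/r] × (1+r) = 5,675 × [1 − (1+r)^−36] / r × (1+r) = £189,334.58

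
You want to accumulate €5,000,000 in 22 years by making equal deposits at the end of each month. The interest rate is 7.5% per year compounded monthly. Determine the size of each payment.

€7,475.52

Level ordinary annuity; solve FV = PMT × [((1+r)^n − 1)/r] for PMT.
Periodic rate r = 0.075/12 per month; n is counted in months.
With n = 264: PMT = 5,000,000 / ([((1+r)^n − 1)/r]) = €7,475.52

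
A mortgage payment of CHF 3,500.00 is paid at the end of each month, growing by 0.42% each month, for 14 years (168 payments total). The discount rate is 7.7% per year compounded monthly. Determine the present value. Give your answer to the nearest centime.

CHF 488,787.19

Periodic rate r = 0.077/12 per month; n is counted in months.
Growing ordinary annuity: PV = PMT₁ × [1 − ((1+g)/(1+r))^n] / (r − g) = 3,500 × [1 − ((1+0.0042)/(1+r))^168] / (r − 0.0042) = CHF 488,787.19.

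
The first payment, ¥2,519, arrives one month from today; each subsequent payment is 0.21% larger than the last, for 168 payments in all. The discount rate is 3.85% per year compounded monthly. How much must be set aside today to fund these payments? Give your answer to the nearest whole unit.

Periodic rate r = 0.0385/12 per month; n is counted in months.
Growing ordinary annuity: PV = PMT₁ × [1 − ((1+g)/(1+r))^n] / (r − g) = 2,519 × [1 − ((1+0.0021)/(1+r))^168] / (r − 0.0021) = ¥385,198.

¥385,198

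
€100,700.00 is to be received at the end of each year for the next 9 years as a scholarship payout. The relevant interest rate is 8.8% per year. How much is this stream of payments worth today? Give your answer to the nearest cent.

€608,661.24

This is an ordinary annuity: 9 payments of €100,700.00 at the end of each year.
Periodic rate r = 0.088 per year.
PV = PMT × [(1 − (1+r)^−n)/r] = 100,700 × [1 − (1+r)^−9] / r = €608,661.24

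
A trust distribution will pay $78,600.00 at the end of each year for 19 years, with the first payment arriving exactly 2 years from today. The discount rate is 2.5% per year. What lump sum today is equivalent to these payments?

Ordinary annuity of 19 payments, first payment at period 2.
Periodic rate r = 0.025 per year.
The ordinary-annuity PV formula values the stream one period before the first payment (period 1); discount that back 1 periods:
PV₀ = 78,600 × [1 − (1+r)^−19] / r × (1+r)^−1 = $1,148,625.23

$1,148,625.23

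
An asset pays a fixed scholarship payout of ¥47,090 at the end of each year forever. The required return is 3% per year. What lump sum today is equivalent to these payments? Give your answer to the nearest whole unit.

Periodic rate r = 0.03 per year.
Level perpetuity: PV = PMT / r = 47,090 / (0.03) = ¥1,569,667.

¥1,569,667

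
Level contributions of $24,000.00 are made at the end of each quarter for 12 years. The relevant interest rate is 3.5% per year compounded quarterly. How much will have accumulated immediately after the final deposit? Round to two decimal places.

This is an ordinary annuity: 48 deposits of $24,000.00 at the end of each quarter.
Periodic rate r = 0.035/4 per quarter; n is counted in quarters.
FV = PMT × [((1+r)^n − 1)/r] = 24,000 × [(1+r)^48 − 1] / r = $1,424,046.71

$1,424,046.71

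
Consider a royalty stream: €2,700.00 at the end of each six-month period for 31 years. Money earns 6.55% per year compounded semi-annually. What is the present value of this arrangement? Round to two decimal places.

This is an ordinary annuity: 62 payments of €2,700.00 at the end of each six-month period.
Periodic rate r = 0.0655/2 per half-year; n is counted in half-years.
PV = PMT × [(1 − (1+r)^−n)/r] = 2,700 × [1 − (1+r)^−62] / r = €71,262.54

€71,262.54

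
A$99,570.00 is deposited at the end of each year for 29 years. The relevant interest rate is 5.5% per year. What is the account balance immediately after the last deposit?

A$6,742,019.47

This is an ordinary annuity: 29 deposits of A$99,570.00 at the end of each year.
Periodic rate r = 0.055 per year.
FV = PMT × [((1+r)^n − 1)/r] = 99,570 × [(1+r)^29 − 1] / r = A$6,742,019.47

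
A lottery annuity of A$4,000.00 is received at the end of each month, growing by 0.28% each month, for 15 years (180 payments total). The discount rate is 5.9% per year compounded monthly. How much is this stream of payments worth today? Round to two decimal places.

Periodic rate r = 0.059/12 per month; n is counted in months.
Growing ordinary annuity: PV = PMT₁ × [1 − ((1+g)/(1+r))^n] / (r − g) = 4,000 × [1 − ((1+0.0028)/(1+r))^180] / (r − 0.0028) = A$596,827.17.

A$596,827.17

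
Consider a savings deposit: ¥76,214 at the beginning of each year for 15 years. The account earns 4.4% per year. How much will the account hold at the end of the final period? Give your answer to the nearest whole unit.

This is an annuity due: 15 deposits of ¥76,214 at the beginning of each year.
Periodic rate r = 0.044 per year.
FV = PMT × [((1+r)^n − 1)/r] × (1+r) = 76,214 × [(1+r)^15 − 1] / r × (1+r) = ¥1,641,419

¥1,641,419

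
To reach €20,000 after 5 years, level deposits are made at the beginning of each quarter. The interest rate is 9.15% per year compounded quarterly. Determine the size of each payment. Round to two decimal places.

€781.94

Level annuity due; solve FV = PMT × [((1+r)^n − 1)/r] × (1+r) for PMT.
Periodic rate r = 0.0915/4 per quarter; n is counted in quarters.
With n = 20: PMT = 20,000 / ([((1+r)^n − 1)/r] × (1+r)) = €781.94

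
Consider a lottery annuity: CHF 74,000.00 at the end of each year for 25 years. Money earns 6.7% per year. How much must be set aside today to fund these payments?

This is an ordinary annuity: 25 payments of CHF 74,000.00 at the end of each year.
Periodic rate r = 0.067 per year.
PV = PMT × [(1 − (1+r)^−n)/r] = 74,000 × [1 − (1+r)^−25] / r = CHF 886,181.28

CHF 886,181.28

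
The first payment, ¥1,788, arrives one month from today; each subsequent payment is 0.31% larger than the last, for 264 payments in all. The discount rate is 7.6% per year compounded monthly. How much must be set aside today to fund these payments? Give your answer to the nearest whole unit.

Periodic rate r = 0.076/12 per month; n is counted in months.
Growing ordinary annuity: PV = PMT₁ × [1 − ((1+g)/(1+r))^n] / (r − g) = 1,788 × [1 − ((1+0.0031)/(1+r))^264] / (r − 0.0031) = ¥316,538.

¥316,538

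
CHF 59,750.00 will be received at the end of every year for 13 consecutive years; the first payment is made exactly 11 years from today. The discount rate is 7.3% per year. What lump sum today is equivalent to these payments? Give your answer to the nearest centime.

Ordinary annuity of 13 payments, first payment at period 11.
Periodic rate r = 0.073 per year.
The ordinary-annuity PV formula values the stream one period before the first payment (period 10); discount that back 10 periods:
PV₀ = 59,750 × [1 − (1+r)^−13] / r × (1+r)^−10 = CHF 242,701.97

CHF 242,701.97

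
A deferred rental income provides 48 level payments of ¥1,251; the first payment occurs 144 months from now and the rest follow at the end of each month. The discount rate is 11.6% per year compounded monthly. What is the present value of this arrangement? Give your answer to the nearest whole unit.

Ordinary annuity of 48 payments, first payment at period 144.
Periodic rate r = 0.116/12 per month; n is counted in months.
The ordinary-annuity PV formula values the stream one period before the first payment (period 143); discount that back 143 periods:
PV₀ = 1,251 × [1 − (1+r)^−48] / r × (1+r)^−143 = ¥12,093

¥12,093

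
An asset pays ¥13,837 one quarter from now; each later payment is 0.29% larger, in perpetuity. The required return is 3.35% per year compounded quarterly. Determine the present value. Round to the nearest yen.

Periodic rate r = 0.0335/4 per quarter.
Growing perpetuity (Gordon): PV = PMT₁ / (r − g) = 13,837 / (r − 0.0029) = ¥2,527,306.

¥2,527,306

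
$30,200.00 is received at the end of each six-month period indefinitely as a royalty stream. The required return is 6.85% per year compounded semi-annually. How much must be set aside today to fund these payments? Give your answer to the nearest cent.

Periodic rate r = 0.0685/2 per half-year.
Level perpetuity: PV = PMT / r = 30,200 / (0.0685/2) = $881,751.82.

$881,751.82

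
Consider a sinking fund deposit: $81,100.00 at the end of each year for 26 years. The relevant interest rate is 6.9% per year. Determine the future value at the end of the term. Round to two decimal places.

This is an ordinary annuity: 26 deposits of $81,100.00 at the end of each year.
Periodic rate r = 0.069 per year.
FV = PMT × [((1+r)^n − 1)/r] = 81,100 × [(1+r)^26 − 1] / r = $5,486,445.48

$5,486,445.48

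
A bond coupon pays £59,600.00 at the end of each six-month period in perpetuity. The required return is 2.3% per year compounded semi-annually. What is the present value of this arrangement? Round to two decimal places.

£5,182,608.70

Periodic rate r = 0.023/2 per half-year.
Level perpetuity: PV = PMT / r = 59,600 / (0.023/2) = £5,182,608.70.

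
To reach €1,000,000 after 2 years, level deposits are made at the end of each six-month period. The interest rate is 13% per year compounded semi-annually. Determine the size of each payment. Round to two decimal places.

Level ordinary annuity; solve FV = PMT × [((1+r)^n − 1)/r] for PMT.
Periodic rate r = 0.13/2 per half-year; n is counted in half-years.
With n = 4: PMT = 1,000,000 / ([((1+r)^n − 1)/r]) = €226,902.74

€226,902.74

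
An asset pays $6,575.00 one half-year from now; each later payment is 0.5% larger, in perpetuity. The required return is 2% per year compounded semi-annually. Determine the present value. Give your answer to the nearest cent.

$1,315,000.00

Periodic rate r = 0.02/2 per half-year.
Growing perpetuity (Gordon): PV = PMT₁ / (r − g) = 6,575 / (r − 0.005) = $1,315,000.00.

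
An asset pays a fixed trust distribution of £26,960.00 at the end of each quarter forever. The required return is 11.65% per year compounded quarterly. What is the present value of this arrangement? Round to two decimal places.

Periodic rate r = 0.1165/4 per quarter.
Level perpetuity: PV = PMT / r = 26,960 / (0.1165/4) = £925,665.24.

£925,665.24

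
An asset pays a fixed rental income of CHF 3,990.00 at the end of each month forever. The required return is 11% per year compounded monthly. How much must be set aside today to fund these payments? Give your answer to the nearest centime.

Periodic rate r = 0.11/12 per month.
Level perpetuity: PV = PMT / r = 3,990 / (0.11/12) = CHF 435,272.73.

CHF 435,272.73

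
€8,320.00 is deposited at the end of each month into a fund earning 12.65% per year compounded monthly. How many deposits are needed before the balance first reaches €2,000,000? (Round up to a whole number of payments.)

Periodic rate r = 0.1265/12 per month; n is counted in months.
Ordinary annuity FV: 2,000,000 = 8,320 × [((1+r)^n − 1)/r].
(1+r)^n = 1 + 2,000,000 × r / 8,320, so n = ln(1 + 2,000,000·r/8,320) / ln(1+r) = 120.39.
Round up to a whole number of payments: n = 121.

121 payments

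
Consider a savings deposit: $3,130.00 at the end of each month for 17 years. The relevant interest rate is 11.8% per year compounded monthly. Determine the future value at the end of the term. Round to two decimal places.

$2,024,751.66

This is an ordinary annuity: 204 deposits of $3,130.00 at the end of each month.
Periodic rate r = 0.118/12 per month; n is counted in months.
FV = PMT × [((1+r)^n − 1)/r] = 3,130 × [(1+r)^204 − 1] / r = $2,024,751.66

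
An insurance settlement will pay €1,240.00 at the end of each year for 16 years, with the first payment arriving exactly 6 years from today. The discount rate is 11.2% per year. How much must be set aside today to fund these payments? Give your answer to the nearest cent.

Ordinary annuity of 16 payments, first payment at period 6.
Periodic rate r = 0.112 per year.
The ordinary-annuity PV formula values the stream one period before the first payment (period 5); discount that back 5 periods:
PV₀ = 1,240 × [1 − (1+r)^−16] / r × (1+r)^−5 = €5,320.23

€5,320.23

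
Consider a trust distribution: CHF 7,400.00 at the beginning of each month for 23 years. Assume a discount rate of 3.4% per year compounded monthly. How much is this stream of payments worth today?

This is an annuity due: 276 payments of CHF 7,400.00 at the beginning of each month.
Periodic rate r = 0.034/12 per month; n is counted in months.
PV = PMT × [(1 − (1+r)^−n)/r] × (1+r) = 7,400 × [1 − (1+r)^−276] / r × (1+r) = CHF 1,419,597.06

CHF 1,419,597.06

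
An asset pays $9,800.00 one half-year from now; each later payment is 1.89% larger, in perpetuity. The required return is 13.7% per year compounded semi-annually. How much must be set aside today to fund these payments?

$197,580.65

Periodic rate r = 0.137/2 per half-year.
Growing perpetuity (Gordon): PV = PMT₁ / (r − g) = 9,800 / (r − 0.0189) = $197,580.65.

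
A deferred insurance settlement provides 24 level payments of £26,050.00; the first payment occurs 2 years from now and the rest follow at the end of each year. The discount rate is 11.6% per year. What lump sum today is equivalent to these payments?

£186,780.76

Ordinary annuity of 24 payments, first payment at period 2.
Periodic rate r = 0.116 per year.
The ordinary-annuity PV formula values the stream one period before the first payment (period 1); discount that back 1 periods:
PV₀ = 26,050 × [1 − (1+r)^−24] / r × (1+r)^−1 = £186,780.76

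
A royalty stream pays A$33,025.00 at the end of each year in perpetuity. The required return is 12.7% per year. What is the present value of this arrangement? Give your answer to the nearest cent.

Periodic rate r = 0.127 per year.
Level perpetuity: PV = PMT / r = 33,025 / (0.127) = A$260,039.37.

A$260,039.37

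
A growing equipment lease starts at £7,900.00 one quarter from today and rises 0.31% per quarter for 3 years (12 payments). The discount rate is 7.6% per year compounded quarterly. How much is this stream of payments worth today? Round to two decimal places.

Periodic rate r = 0.076/4 per quarter; n is counted in quarters.
Growing ordinary annuity: PV = PMT₁ × [1 − ((1+g)/(1+r))^n] / (r − g) = 7,900 × [1 − ((1+0.0031)/(1+r))^12] / (r − 0.0031) = £85,449.44.

£85,449.44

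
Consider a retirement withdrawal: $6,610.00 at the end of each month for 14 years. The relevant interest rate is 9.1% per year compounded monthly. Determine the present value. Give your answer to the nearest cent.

This is an ordinary annuity: 168 payments of $6,610.00 at the end of each month.
Periodic rate r = 0.091/12 per month; n is counted in months.
PV = PMT × [(1 − (1+r)^−n)/r] = 6,610 × [1 − (1+r)^−168] / r = $626,664.48

$626,664.48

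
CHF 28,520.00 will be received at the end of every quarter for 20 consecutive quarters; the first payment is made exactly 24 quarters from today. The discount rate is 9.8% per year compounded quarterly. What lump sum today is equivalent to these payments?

CHF 256,006.24

Ordinary annuity of 20 payments, first payment at period 24.
Periodic rate r = 0.098/4 per quarter; n is counted in quarters.
The ordinary-annuity PV formula values the stream one period before the first payment (period 23); discount that back 23 periods:
PV₀ = 28,520 × [1 − (1+r)^−20] / r × (1+r)^−23 = CHF 256,006.24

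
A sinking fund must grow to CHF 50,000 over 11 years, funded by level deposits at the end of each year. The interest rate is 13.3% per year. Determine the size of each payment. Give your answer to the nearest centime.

Level ordinary annuity; solve FV = PMT × [((1+r)^n − 1)/r] for PMT.
Periodic rate r = 0.133 per year.
With n = 11: PMT = 50,000 / ([((1+r)^n − 1)/r]) = CHF 2,254.71

CHF 2,254.71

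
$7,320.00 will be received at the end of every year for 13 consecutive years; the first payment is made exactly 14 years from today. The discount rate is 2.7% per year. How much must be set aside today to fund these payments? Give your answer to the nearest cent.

Ordinary annuity of 13 payments, first payment at period 14.
Periodic rate r = 0.027 per year.
The ordinary-annuity PV formula values the stream one period before the first payment (period 13); discount that back 13 periods:
PV₀ = 7,320 × [1 − (1+r)^−13] / r × (1+r)^−13 = $56,130.80

$56,130.80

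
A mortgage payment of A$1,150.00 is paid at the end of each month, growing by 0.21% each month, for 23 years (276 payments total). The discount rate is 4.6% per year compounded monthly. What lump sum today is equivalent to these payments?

A$251,682.94

Periodic rate r = 0.046/12 per month; n is counted in months.
Growing ordinary annuity: PV = PMT₁ × [1 − ((1+g)/(1+r))^n] / (r − g) = 1,150 × [1 − ((1+0.0021)/(1+r))^276] / (r − 0.0021) = A$251,682.94.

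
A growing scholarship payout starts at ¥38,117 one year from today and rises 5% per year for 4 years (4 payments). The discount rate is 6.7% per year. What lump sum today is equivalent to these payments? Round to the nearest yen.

¥139,515

Periodic rate r = 0.067 per year.
Growing ordinary annuity: PV = PMT₁ × [1 − ((1+g)/(1+r))^n] / (r − g) = 38,117 × [1 − ((1+0.05)/(1+r))^4] / (r − 0.05) = ¥139,515.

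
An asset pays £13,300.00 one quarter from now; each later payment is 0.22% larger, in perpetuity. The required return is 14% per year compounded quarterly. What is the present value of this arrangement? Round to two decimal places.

Periodic rate r = 0.14/4 per quarter.
Growing perpetuity (Gordon): PV = PMT₁ / (r − g) = 13,300 / (r − 0.0022) = £405,487.80.

£405,487.80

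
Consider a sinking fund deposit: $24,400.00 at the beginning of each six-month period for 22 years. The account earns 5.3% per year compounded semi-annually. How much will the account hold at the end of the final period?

This is an annuity due: 44 deposits of $24,400.00 at the beginning of each six-month period.
Periodic rate r = 0.053/2 per half-year; n is counted in half-years.
FV = PMT × [((1+r)^n − 1)/r] × (1+r) = 24,400 × [(1+r)^44 − 1] / r × (1+r) = $2,042,269.31

$2,042,269.31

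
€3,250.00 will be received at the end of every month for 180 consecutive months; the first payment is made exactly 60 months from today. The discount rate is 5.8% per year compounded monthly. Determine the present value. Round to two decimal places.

Ordinary annuity of 180 payments, first payment at period 60.
Periodic rate r = 0.058/12 per month; n is counted in months.
The ordinary-annuity PV formula values the stream one period before the first payment (period 59); discount that back 59 periods:
PV₀ = 3,250 × [1 − (1+r)^−180] / r × (1+r)^−59 = €293,523.95

€293,523.95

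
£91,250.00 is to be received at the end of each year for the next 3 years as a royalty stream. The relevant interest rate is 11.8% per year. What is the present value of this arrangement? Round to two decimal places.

This is an ordinary annuity: 3 payments of £91,250.00 at the end of each year.
Periodic rate r = 0.118 per year.
PV = PMT × [(1 − (1+r)^−n)/r] = 91,250 × [1 − (1+r)^−3] / r = £219,922.54

£219,922.54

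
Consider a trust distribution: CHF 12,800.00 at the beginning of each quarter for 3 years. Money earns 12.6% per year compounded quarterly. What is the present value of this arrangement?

CHF 130,255.65

This is an annuity due: 12 payments of CHF 12,800.00 at the beginning of each quarter.
Periodic rate r = 0.126/4 per quarter; n is counted in quarters.
PV = PMT × [(1 − (1+r)^−n)/r] × (1+r) = 12,800 × [1 − (1+r)^−12] / r × (1+r) = CHF 130,255.65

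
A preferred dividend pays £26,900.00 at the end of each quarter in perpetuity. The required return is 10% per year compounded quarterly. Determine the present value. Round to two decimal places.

£1,076,000.00

Periodic rate r = 0.1/4 per quarter.
Level perpetuity: PV = PMT / r = 26,900 / (0.1/4) = £1,076,000.00.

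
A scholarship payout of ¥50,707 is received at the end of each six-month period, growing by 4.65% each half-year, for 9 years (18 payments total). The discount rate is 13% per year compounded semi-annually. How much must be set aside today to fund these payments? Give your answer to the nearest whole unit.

Periodic rate r = 0.13/2 per half-year; n is counted in half-years.
Growing ordinary annuity: PV = PMT₁ × [1 − ((1+g)/(1+r))^n] / (r − g) = 50,707 × [1 − ((1+0.0465)/(1+r))^18] / (r − 0.0465) = ¥741,474.

¥741,474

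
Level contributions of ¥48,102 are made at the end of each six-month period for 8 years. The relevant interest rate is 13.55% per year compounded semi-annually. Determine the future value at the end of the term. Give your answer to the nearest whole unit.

¥1,316,603

This is an ordinary annuity: 16 deposits of ¥48,102 at the end of each six-month period.
Periodic rate r = 0.1355/2 per half-year; n is counted in half-years.
FV = PMT × [((1+r)^n − 1)/r] = 48,102 × [(1+r)^16 − 1] / r = ¥1,316,603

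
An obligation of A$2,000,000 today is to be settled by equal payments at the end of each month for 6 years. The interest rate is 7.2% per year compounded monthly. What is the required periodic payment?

A$34,290.41

Level ordinary annuity; solve PV = PMT × [(1 − (1+r)^−n)/r] for PMT.
Periodic rate r = 0.072/12 per month; n is counted in months.
With n = 72: PMT = 2,000,000 / ([(1 − (1+r)^−n)/r]) = A$34,290.41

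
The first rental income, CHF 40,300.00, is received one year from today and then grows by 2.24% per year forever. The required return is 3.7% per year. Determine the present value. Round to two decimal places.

Periodic rate r = 0.037 per year.
Growing perpetuity (Gordon): PV = PMT₁ / (r − g) = 40,300 / (r − 0.0224) = CHF 2,760,273.97.

CHF 2,760,273.97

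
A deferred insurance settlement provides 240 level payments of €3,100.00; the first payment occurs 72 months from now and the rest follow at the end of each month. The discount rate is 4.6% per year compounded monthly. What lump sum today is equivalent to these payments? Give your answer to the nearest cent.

Ordinary annuity of 240 payments, first payment at period 72.
Periodic rate r = 0.046/12 per month; n is counted in months.
The ordinary-annuity PV formula values the stream one period before the first payment (period 71); discount that back 71 periods:
PV₀ = 3,100 × [1 − (1+r)^−240] / r × (1+r)^−71 = €370,276.07

€370,276.07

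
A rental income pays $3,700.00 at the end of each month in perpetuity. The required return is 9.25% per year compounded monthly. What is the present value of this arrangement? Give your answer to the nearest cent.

$480,000.00

Periodic rate r = 0.0925/12 per month.
Level perpetuity: PV = PMT / r = 3,700 / (0.0925/12) = $480,000.00.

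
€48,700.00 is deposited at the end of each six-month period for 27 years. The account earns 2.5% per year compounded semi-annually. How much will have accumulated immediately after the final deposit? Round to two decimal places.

This is an ordinary annuity: 54 deposits of €48,700.00 at the end of each six-month period.
Periodic rate r = 0.025/2 per half-year; n is counted in half-years.
FV = PMT × [((1+r)^n − 1)/r] = 48,700 × [(1+r)^54 − 1] / r = €3,723,924.53

€3,723,924.53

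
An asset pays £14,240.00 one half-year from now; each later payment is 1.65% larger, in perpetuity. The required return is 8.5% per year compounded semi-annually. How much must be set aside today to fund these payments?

Periodic rate r = 0.085/2 per half-year.
Growing perpetuity (Gordon): PV = PMT₁ / (r − g) = 14,240 / (r − 0.0165) = £547,692.31.

£547,692.31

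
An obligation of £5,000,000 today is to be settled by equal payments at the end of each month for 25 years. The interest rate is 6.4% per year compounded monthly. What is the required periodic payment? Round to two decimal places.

Level ordinary annuity; solve PV = PMT × [(1 − (1+r)^−n)/r] for PMT.
Periodic rate r = 0.064/12 per month; n is counted in months.
With n = 300: PMT = 5,000,000 / ([(1 − (1+r)^−n)/r]) = £33,448.59

£33,448.59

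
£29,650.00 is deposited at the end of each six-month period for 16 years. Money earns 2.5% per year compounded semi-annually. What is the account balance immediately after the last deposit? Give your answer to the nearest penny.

£1,157,845.57

This is an ordinary annuity: 32 deposits of £29,650.00 at the end of each six-month period.
Periodic rate r = 0.025/2 per half-year; n is counted in half-years.
FV = PMT × [((1+r)^n − 1)/r] = 29,650 × [(1+r)^32 − 1] / r = £1,157,845.57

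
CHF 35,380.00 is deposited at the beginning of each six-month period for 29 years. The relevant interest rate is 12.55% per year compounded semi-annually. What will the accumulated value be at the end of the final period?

CHF 19,845,451.09

This is an annuity due: 58 deposits of CHF 35,380.00 at the beginning of each six-month period.
Periodic rate r = 0.1255/2 per half-year; n is counted in half-years.
FV = PMT × [((1+r)^n − 1)/r] × (1+r) = 35,380 × [(1+r)^58 − 1] / r × (1+r) = CHF 19,845,451.09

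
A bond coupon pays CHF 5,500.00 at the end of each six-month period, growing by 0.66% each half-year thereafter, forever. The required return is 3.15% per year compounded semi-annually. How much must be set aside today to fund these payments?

Periodic rate r = 0.0315/2 per half-year.
Growing perpetuity (Gordon): PV = PMT₁ / (r − g) = 5,500 / (r − 0.0066) = CHF 601,092.90.

CHF 601,092.90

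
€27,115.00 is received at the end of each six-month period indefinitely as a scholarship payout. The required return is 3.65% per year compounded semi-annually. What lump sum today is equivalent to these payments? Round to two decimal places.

€1,485,753.42

Periodic rate r = 0.0365/2 per half-year.
Level perpetuity: PV = PMT / r = 27,115 / (0.0365/2) = €1,485,753.42.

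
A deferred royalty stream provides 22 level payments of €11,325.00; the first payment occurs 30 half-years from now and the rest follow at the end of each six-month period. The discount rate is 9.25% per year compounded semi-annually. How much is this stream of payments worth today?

€41,585.82

Ordinary annuity of 22 payments, first payment at period 30.
Periodic rate r = 0.0925/2 per half-year; n is counted in half-years.
The ordinary-annuity PV formula values the stream one period before the first payment (period 29); discount that back 29 periods:
PV₀ = 11,325 × [1 − (1+r)^−22] / r × (1+r)^−29 = €41,585.82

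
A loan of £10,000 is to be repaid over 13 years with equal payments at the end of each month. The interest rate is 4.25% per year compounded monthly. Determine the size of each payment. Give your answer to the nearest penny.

Level ordinary annuity; solve PV = PMT × [(1 − (1+r)^−n)/r] for PMT.
Periodic rate r = 0.0425/12 per month; n is counted in months.
With n = 156: PMT = 10,000 / ([(1 − (1+r)^−n)/r]) = £83.54

£83.54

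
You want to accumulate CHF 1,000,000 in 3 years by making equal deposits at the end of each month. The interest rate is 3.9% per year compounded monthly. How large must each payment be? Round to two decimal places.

Level ordinary annuity; solve FV = PMT × [((1+r)^n − 1)/r] for PMT.
Periodic rate r = 0.039/12 per month; n is counted in months.
With n = 36: PMT = 1,000,000 / ([((1+r)^n − 1)/r]) = CHF 26,229.52

CHF 26,229.52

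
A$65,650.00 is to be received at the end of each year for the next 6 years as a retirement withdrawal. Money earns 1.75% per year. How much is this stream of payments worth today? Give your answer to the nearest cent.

This is an ordinary annuity: 6 payments of A$65,650.00 at the end of each year.
Periodic rate r = 0.0175 per year.
PV = PMT × [(1 − (1+r)^−n)/r] = 65,650 × [1 − (1+r)^−6] / r = A$370,856.69

A$370,856.69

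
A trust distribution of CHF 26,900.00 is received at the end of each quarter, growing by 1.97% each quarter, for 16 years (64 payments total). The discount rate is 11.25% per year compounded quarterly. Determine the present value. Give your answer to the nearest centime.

Periodic rate r = 0.1125/4 per quarter; n is counted in quarters.
Growing ordinary annuity: PV = PMT₁ × [1 − ((1+g)/(1+r))^n] / (r − g) = 26,900 × [1 − ((1+0.0197)/(1+r))^64] / (r − 0.0197) = CHF 1,307,153.38.

CHF 1,307,153.38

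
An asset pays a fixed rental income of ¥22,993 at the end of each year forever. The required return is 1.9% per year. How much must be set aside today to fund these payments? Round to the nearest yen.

Periodic rate r = 0.019 per year.
Level perpetuity: PV = PMT / r = 22,993 / (0.019) = ¥1,210,158.

¥1,210,158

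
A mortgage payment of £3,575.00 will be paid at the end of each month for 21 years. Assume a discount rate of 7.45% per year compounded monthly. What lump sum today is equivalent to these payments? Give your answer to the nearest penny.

£454,793.68

This is an ordinary annuity: 252 payments of £3,575.00 at the end of each month.
Periodic rate r = 0.0745/12 per month; n is counted in months.
PV = PMT × [(1 − (1+r)^−n)/r] = 3,575 × [1 − (1+r)^−252] / r = £454,793.68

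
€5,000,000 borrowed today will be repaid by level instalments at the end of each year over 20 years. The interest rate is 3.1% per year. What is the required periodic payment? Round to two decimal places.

€339,193.42

Level ordinary annuity; solve PV = PMT × [(1 − (1+r)^−n)/r] for PMT.
Periodic rate r = 0.031 per year.
With n = 20: PMT = 5,000,000 / ([(1 − (1+r)^−n)/r]) = €339,193.42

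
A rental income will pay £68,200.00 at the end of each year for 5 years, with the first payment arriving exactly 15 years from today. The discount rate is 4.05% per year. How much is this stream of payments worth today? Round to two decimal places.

£173,909.47

Ordinary annuity of 5 payments, first payment at period 15.
Periodic rate r = 0.0405 per year.
The ordinary-annuity PV formula values the stream one period before the first payment (period 14); discount that back 14 periods:
PV₀ = 68,200 × [1 − (1+r)^−5] / r × (1+r)^−14 = £173,909.47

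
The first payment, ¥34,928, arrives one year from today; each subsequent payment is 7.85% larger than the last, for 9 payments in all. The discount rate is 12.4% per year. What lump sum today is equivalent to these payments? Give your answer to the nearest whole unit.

¥238,415

Periodic rate r = 0.124 per year.
Growing ordinary annuity: PV = PMT₁ × [1 − ((1+g)/(1+r))^n] / (r − g) = 34,928 × [1 − ((1+0.0785)/(1+r))^9] / (r − 0.0785) = ¥238,415.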